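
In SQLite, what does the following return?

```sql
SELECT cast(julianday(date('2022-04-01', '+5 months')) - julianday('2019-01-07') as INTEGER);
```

Adding +5 months to 2022-04-01 gives 2022-09-01.
24 days remain in January 2019 after the 7th (31 − 7).
Full months from February 2019 through August 2022 contribute their day counts.
Then 1 day into September 2022.
Total: 24 + 28 + 31 + 30 + 31 + 30 + 31 + 31 + 30 + 31 + 30 + 31 + 31 + 29 + 31 + 30 + 31 + 30 + 31 + 31 + 30 + 31 + 30 + 31 + 31 + 28 + 31 + 30 + 31 + 30 + 31 + 31 + 30 + 31 + 30 + 31 + 31 + 28 + 31 + 30 + 31 + 30 + 31 + 31 + 1 = 1333.

1333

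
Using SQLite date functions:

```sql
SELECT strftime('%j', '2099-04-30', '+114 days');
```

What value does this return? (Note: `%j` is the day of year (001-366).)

234

First apply '+114 days': 2099-04-30 → 2099-08-22.
Day-of-year for 2099-08-22: days since 2099-01-01 inclusive = 234, zero-padded to 234.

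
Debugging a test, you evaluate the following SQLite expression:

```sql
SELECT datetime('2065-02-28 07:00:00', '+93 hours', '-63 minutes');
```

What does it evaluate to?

2065-03-04 02:57:00

+93 hours from 2065-02-28 07:00:00 is 2065-03-04 04:00:00 (crosses midnight).
63 minutes = 1h 3m; -63 minutes from 2065-03-04 04:00:00 is 2065-03-04 02:57:00.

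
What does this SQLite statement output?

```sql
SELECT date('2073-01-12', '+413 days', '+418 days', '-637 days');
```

2073-07-25

Applying '+413 days' to 2073-01-12: counting 413 days forward gives 2074-03-01.
Applying '+418 days' to 2074-03-01: counting 418 days forward gives 2075-04-23.
Applying '-637 days' to 2075-04-23: counting 637 days back gives 2073-07-25.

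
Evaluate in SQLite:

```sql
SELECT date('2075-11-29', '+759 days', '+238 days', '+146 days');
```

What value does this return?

Applying '+759 days' to 2075-11-29: counting 759 days forward gives 2077-12-27.
Applying '+238 days' to 2077-12-27: counting 238 days forward gives 2078-08-22.
Applying '+146 days' to 2078-08-22: counting 146 days forward gives 2079-01-15.

2079-01-15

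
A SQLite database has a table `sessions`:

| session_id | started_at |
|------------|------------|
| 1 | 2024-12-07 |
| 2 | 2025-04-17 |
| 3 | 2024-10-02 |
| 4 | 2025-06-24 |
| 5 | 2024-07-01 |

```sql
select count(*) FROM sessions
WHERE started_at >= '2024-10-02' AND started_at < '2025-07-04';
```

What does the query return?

Rows in [2024-10-02, 2025-07-04): 2024-12-07, 2025-04-17, 2024-10-02, 2025-06-24 → 4 rows.

4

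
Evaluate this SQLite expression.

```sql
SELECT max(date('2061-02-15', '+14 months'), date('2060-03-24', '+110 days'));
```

date('2061-02-15', '+14 months') → 2062-04-15.
date('2060-03-24', '+110 days') → 2060-07-12.
Later of the two is 2062-04-15.

2062-04-15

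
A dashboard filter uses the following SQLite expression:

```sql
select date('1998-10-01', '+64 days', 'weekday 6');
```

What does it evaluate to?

Applying '+64 days' to 1998-10-01: counting 64 days forward gives 1998-12-04.
`weekday 6` advances to the next Saturday; 1998-12-04 is a Friday, so it moves forward to 1998-12-05.

1998-12-05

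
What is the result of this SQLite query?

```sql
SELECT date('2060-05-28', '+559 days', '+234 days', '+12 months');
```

2063-07-30

Applying '+559 days' to 2060-05-28: counting 559 days forward gives 2061-12-08.
Applying '+234 days' to 2061-12-08: counting 234 days forward gives 2062-07-30.
Adding +12 months to 2062-07-30 gives 2063-07-30.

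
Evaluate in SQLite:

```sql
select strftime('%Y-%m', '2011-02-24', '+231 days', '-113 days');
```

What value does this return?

2011-06

First apply '+231 days', '-113 days': 2011-02-24 → 2011-06-22.
`%Y-%m` extracts the year-month: 2011-06.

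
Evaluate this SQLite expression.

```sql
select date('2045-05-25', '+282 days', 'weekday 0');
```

2046-03-04

Applying '+282 days' to 2045-05-25: counting 282 days forward gives 2046-03-03.
`weekday 0` advances to the next Sunday; 2046-03-03 is a Saturday, so it moves forward to 2046-03-04.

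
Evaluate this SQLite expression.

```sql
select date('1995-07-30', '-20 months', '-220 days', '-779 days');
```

1991-03-07

Adding -20 months to 1995-07-30 gives 1993-11-30.
Applying '-220 days' to 1993-11-30: counting 220 days back gives 1993-04-24.
Applying '-779 days' to 1993-04-24: counting 779 days back gives 1991-03-07.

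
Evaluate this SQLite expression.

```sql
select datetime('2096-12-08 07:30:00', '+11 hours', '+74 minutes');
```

+11 hours from 2096-12-08 07:30:00 is 2096-12-08 18:30:00.
74 minutes = 1h 14m; +74 minutes from 2096-12-08 18:30:00 is 2096-12-08 19:44:00.

2096-12-08 19:44:00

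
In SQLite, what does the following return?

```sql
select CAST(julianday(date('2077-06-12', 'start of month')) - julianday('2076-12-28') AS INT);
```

`start of month` rewinds 2077-06-12 to 2077-06-01.
3 days remain in December 2076 after the 28th (31 − 28).
January 2077: 31 days.
February 2077: 28 days.
March 2077: 31 days.
April 2077: 30 days.
May 2077: 31 days.
Then 1 day into June 2077.
Total: 3 + 31 + 28 + 31 + 30 + 31 + 1 = 155.

155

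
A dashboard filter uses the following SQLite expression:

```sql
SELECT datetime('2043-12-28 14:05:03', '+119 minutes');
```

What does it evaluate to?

2043-12-28 16:04:03

119 minutes = 1h 59m; +119 minutes from 2043-12-28 14:05:03 is 2043-12-28 16:04:03.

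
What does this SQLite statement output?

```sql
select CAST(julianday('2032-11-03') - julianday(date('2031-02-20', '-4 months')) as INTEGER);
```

Adding -4 months to 2031-02-20 gives 2030-10-20.
11 days remain in October 2030 after the 20th (31 − 20).
Full months from November 2030 through October 2032 contribute their day counts.
Then 3 days into November 2032.
Total: 11 + 30 + 31 + 31 + 28 + 31 + 30 + 31 + 30 + 31 + 31 + 30 + 31 + 30 + 31 + 31 + 29 + 31 + 30 + 31 + 30 + 31 + 31 + 30 + 31 + 3 = 745.

745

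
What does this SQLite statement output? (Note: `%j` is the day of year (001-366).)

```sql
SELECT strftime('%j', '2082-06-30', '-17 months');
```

030

First apply '-17 months': 2082-06-30 → 2081-01-30.
Day-of-year for 2081-01-30: days since 2081-01-01 inclusive = 30, zero-padded to 030.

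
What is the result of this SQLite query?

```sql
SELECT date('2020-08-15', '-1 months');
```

2020-07-15

Adding -1 month to 2020-08-15 gives 2020-07-15.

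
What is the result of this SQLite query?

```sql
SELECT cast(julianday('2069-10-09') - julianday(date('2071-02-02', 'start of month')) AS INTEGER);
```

-480

`start of month` rewinds 2071-02-02 to 2071-02-01.
22 days remain in October 2069 after the 9th (31 − 9).
Full months from November 2069 through January 2071 contribute their day counts.
Then 1 day into February 2071.
Total: 22 + 30 + 31 + 31 + 28 + 31 + 30 + 31 + 30 + 31 + 31 + 30 + 31 + 30 + 31 + 31 + 1 = 480.
The subtraction is earlier − later, so the result is −480 → -480.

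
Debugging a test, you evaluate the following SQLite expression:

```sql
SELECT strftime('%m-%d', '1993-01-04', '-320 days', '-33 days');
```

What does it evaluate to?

01-17

First apply '-320 days', '-33 days': 1993-01-04 → 1992-01-17.
`%m-%d` extracts the month-day: 01-17.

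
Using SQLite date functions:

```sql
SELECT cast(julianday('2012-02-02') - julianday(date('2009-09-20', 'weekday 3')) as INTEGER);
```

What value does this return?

`weekday 3` advances to the next Wednesday; 2009-09-20 is a Sunday, so it moves forward to 2009-09-23.
7 days remain in September 2009 after the 23rd (30 − 23).
Full months from October 2009 through January 2012 contribute their day counts.
Then 2 days into February 2012.
Total: 7 + 31 + 30 + 31 + 31 + 28 + 31 + 30 + 31 + 30 + 31 + 31 + 30 + 31 + 30 + 31 + 31 + 28 + 31 + 30 + 31 + 30 + 31 + 31 + 30 + 31 + 30 + 31 + 31 + 2 = 862.

862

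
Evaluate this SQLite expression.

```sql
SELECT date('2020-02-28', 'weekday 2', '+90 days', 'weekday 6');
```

2020-06-06

`weekday 2` advances to the next Tuesday; 2020-02-28 is a Friday, so it moves forward to 2020-03-03.
Applying '+90 days' to 2020-03-03: counting 90 days forward gives 2020-06-01.
`weekday 6` advances to the next Saturday; 2020-06-01 is a Monday, so it moves forward to 2020-06-06.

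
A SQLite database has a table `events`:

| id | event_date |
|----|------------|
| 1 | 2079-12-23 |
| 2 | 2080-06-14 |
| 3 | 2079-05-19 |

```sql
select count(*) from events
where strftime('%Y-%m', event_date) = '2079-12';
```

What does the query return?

1

Rows with year-month 2079-12: 2079-12-23 → 1.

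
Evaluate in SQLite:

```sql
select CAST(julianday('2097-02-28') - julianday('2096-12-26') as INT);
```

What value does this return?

5 days remain in December 2096 after the 26th (31 − 26).
January 2097: 31 days.
Then 28 days into February 2097.
Total: 5 + 31 + 28 = 64.

64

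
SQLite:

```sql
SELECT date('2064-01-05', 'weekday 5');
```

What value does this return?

2064-01-11

`weekday 5` advances to the next Friday; 2064-01-05 is a Saturday, so it moves forward to 2064-01-11.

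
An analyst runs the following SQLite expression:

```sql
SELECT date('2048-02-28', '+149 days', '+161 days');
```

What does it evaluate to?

2049-01-03

Applying '+149 days' to 2048-02-28: counting 149 days forward gives 2048-07-26.
Applying '+161 days' to 2048-07-26: counting 161 days forward gives 2049-01-03.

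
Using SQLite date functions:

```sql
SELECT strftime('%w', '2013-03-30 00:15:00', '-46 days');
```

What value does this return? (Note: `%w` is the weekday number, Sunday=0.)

First apply '-46 days': 2013-03-30 00:15:00 → 2013-02-12 00:15:00.
2013-02-12 is a Tuesday; with Sunday=0 that is 2.

2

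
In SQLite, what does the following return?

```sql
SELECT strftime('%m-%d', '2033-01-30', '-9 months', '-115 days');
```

First apply '-9 months', '-115 days': 2033-01-30 → 2032-01-06.
`%m-%d` extracts the month-day: 01-06.

01-06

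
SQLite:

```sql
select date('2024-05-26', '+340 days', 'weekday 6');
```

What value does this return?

Applying '+340 days' to 2024-05-26: counting 340 days forward gives 2025-05-01.
`weekday 6` advances to the next Saturday; 2025-05-01 is a Thursday, so it moves forward to 2025-05-03.

2025-05-03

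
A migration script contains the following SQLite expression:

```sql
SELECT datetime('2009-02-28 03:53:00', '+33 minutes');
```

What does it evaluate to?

2009-02-28 04:26:00

+33 minutes from 2009-02-28 03:53:00 is 2009-02-28 04:26:00.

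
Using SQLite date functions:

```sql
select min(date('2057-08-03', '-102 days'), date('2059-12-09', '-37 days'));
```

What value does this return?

2057-04-23

date('2057-08-03', '-102 days') → 2057-04-23.
date('2059-12-09', '-37 days') → 2059-11-02.
Earlier of the two is 2057-04-23.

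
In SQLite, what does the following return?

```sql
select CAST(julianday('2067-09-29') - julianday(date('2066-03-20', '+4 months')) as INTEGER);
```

436

Adding +4 months to 2066-03-20 gives 2066-07-20.
11 days remain in July 2066 after the 20th (31 − 20).
Full months from August 2066 through August 2067 contribute their day counts.
Then 29 days into September 2067.
Total: 11 + 31 + 30 + 31 + 30 + 31 + 31 + 28 + 31 + 30 + 31 + 30 + 31 + 31 + 29 = 436.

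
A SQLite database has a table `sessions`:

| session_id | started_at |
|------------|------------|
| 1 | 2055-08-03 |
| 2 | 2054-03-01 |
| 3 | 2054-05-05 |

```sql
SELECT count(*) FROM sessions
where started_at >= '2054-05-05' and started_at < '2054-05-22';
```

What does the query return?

1

Rows in [2054-05-05, 2054-05-22): 2054-05-05 → 1 row.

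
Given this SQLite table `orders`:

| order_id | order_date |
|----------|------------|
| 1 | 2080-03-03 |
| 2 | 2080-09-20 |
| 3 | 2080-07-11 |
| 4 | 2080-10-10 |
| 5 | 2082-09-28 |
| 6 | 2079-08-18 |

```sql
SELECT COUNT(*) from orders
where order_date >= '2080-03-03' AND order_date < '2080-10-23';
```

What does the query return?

Rows in [2080-03-03, 2080-10-23): 2080-03-03, 2080-09-20, 2080-07-11, 2080-10-10 → 4 rows.

4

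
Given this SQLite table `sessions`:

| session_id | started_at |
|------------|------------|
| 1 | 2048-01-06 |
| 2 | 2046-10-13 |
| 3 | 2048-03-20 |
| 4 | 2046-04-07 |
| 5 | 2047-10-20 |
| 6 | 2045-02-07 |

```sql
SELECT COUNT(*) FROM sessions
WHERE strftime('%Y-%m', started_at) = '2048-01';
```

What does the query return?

1

Rows with year-month 2048-01: 2048-01-06 → 1.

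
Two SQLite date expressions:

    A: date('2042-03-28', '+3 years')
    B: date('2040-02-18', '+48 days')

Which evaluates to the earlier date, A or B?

A = 2045-03-28.
B = 2040-04-06.
B is earlier.

B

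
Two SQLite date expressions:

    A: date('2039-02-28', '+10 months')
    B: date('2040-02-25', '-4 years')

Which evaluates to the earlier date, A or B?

B

A = 2039-12-28.
B = 2036-02-25.
B is earlier.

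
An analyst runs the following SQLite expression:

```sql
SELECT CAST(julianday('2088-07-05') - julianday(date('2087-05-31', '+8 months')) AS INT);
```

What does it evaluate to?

Adding +8 months to 2087-05-31 gives 2088-01-31.
0 days remain in January 2088 after the 31st (31 − 31).
February 2088: 29 days (leap year).
March 2088: 31 days.
April 2088: 30 days.
May 2088: 31 days.
June 2088: 30 days.
Then 5 days into July 2088.
Total: 0 + 29 + 31 + 30 + 31 + 30 + 5 = 156.

156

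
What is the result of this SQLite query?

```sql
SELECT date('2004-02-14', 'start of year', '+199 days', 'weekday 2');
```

2004-07-20

`start of year` rewinds 2004-02-14 to 2004-01-01.
Applying '+199 days' to 2004-01-01: counting 199 days forward gives 2004-07-18.
`weekday 2` advances to the next Tuesday; 2004-07-18 is a Sunday, so it moves forward to 2004-07-20.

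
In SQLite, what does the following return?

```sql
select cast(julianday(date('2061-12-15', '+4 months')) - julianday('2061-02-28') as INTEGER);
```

411

Adding +4 months to 2061-12-15 gives 2062-04-15.
0 days remain in February 2061 after the 28th (28 − 28).
Full months from March 2061 through March 2062 contribute their day counts.
Then 15 days into April 2062.
Total: 0 + 31 + 30 + 31 + 30 + 31 + 31 + 30 + 31 + 30 + 31 + 31 + 28 + 31 + 15 = 411.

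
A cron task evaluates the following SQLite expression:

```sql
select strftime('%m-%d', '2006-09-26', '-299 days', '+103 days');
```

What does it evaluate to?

First apply '-299 days', '+103 days': 2006-09-26 → 2006-03-14.
`%m-%d` extracts the month-day: 03-14.

03-14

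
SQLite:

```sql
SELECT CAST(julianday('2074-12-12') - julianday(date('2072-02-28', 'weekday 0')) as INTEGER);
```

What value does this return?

1018

`weekday 0` advances to the next Sunday; 2072-02-28 is already a Sunday, so it stays at 2072-02-28.
1 day remains in February 2072 after the 28th (29 − 28).
Full months from March 2072 through November 2074 contribute their day counts.
Then 12 days into December 2074.
Total: 1 + 31 + 30 + 31 + 30 + 31 + 31 + 30 + 31 + 30 + 31 + 31 + 28 + 31 + 30 + 31 + 30 + 31 + 31 + 30 + 31 + 30 + 31 + 31 + 28 + 31 + 30 + 31 + 30 + 31 + 31 + 30 + 31 + 30 + 12 = 1018.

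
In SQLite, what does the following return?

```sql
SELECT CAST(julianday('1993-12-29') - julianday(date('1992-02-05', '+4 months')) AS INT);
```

Adding +4 months to 1992-02-05 gives 1992-06-05.
25 days remain in June 1992 after the 5th (30 − 5).
Full months from July 1992 through November 1993 contribute their day counts.
Then 29 days into December 1993.
Total: 25 + 31 + 31 + 30 + 31 + 30 + 31 + 31 + 28 + 31 + 30 + 31 + 30 + 31 + 31 + 30 + 31 + 30 + 29 = 572.

572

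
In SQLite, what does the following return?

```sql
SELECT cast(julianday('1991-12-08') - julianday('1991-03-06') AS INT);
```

277

25 days remain in March 1991 after the 6th (31 − 6).
Full months from April 1991 through November 1991 contribute their day counts.
Then 8 days into December 1991.
Total: 25 + 30 + 31 + 30 + 31 + 31 + 30 + 31 + 30 + 8 = 277.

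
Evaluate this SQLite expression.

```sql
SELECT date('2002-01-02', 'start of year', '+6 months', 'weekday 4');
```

`start of year` rewinds 2002-01-02 to 2002-01-01.
Adding +6 months to 2002-01-01 gives 2002-07-01.
`weekday 4` advances to the next Thursday; 2002-07-01 is a Monday, so it moves forward to 2002-07-04.

2002-07-04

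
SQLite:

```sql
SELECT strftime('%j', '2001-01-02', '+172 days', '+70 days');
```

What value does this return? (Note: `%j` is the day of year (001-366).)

First apply '+172 days', '+70 days': 2001-01-02 → 2001-09-01.
Day-of-year for 2001-09-01: days since 2001-01-01 inclusive = 244, zero-padded to 244.

244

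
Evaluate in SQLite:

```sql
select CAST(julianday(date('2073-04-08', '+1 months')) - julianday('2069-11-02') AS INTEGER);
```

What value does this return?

Adding +1 month to 2073-04-08 gives 2073-05-08.
28 days remain in November 2069 after the 2nd (30 − 2).
Full months from December 2069 through April 2073 contribute their day counts.
Then 8 days into May 2073.
Total: 28 + 31 + 31 + 28 + 31 + 30 + 31 + 30 + 31 + 31 + 30 + 31 + 30 + 31 + 31 + 28 + 31 + 30 + 31 + 30 + 31 + 31 + 30 + 31 + 30 + 31 + 31 + 29 + 31 + 30 + 31 + 30 + 31 + 31 + 30 + 31 + 30 + 31 + 31 + 28 + 31 + 30 + 8 = 1283.

1283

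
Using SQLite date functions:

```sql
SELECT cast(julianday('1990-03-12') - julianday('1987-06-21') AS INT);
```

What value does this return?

995

9 days remain in June 1987 after the 21st (30 − 21).
Full months from July 1987 through February 1990 contribute their day counts.
Then 12 days into March 1990.
Total: 9 + 31 + 31 + 30 + 31 + 30 + 31 + 31 + 29 + 31 + 30 + 31 + 30 + 31 + 31 + 30 + 31 + 30 + 31 + 31 + 28 + 31 + 30 + 31 + 30 + 31 + 31 + 30 + 31 + 30 + 31 + 31 + 28 + 12 = 995.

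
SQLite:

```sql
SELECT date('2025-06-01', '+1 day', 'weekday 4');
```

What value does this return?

2025-06-05

Advancing 1 more day within June lands on 2025-06-02.
`weekday 4` advances to the next Thursday; 2025-06-02 is a Monday, so it moves forward to 2025-06-05.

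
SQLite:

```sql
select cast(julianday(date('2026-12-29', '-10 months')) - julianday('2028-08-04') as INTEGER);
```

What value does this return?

-887

Adding -10 months to 2026-12-29 targets 2026-02-29. February 2026 has only 28 days, so SQLite normalizes the 1-day overflow forward to 2026-03-01.
30 days remain in March 2026 after the 1st (31 − 1).
Full months from April 2026 through July 2028 contribute their day counts.
Then 4 days into August 2028.
Total: 30 + 30 + 31 + 30 + 31 + 31 + 30 + 31 + 30 + 31 + 31 + 28 + 31 + 30 + 31 + 30 + 31 + 31 + 30 + 31 + 30 + 31 + 31 + 29 + 31 + 30 + 31 + 30 + 31 + 4 = 887.
The subtraction is earlier − later, so the result is −887 → -887.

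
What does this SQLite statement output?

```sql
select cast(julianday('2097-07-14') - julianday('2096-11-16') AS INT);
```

14 days remain in November 2096 after the 16th (30 − 16).
Full months from December 2096 through June 2097 contribute their day counts.
Then 14 days into July 2097.
Total: 14 + 31 + 31 + 28 + 31 + 30 + 31 + 30 + 14 = 240.

240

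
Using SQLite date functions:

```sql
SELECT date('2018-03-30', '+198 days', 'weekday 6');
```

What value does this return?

Applying '+198 days' to 2018-03-30: counting 198 days forward gives 2018-10-14.
`weekday 6` advances to the next Saturday; 2018-10-14 is a Sunday, so it moves forward to 2018-10-20.

2018-10-20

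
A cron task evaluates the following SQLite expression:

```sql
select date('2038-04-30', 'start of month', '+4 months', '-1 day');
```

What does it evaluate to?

`start of month` rewinds 2038-04-30 to 2038-04-01.
Adding +4 months to 2038-04-01 gives 2038-08-01.
Going back 1 day from 2038-08-01 reaches 2038-07-31 (last day of July, 31 days).

2038-07-31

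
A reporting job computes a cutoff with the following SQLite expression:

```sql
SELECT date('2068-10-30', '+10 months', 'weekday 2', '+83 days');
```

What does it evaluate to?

Adding +10 months to 2068-10-30 gives 2069-08-30.
`weekday 2` advances to the next Tuesday; 2069-08-30 is a Friday, so it moves forward to 2069-09-03.
Applying '+83 days' to 2069-09-03: counting 83 days forward gives 2069-11-25.

2069-11-25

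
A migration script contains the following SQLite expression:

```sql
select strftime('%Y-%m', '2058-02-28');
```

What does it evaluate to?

`%Y-%m` extracts the year-month: 2058-02.

2058-02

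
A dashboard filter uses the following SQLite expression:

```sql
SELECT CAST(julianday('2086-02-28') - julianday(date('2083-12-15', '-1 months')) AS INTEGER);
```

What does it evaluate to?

836

Adding -1 month to 2083-12-15 gives 2083-11-15.
15 days remain in November 2083 after the 15th (30 − 15).
Full months from December 2083 through January 2086 contribute their day counts.
Then 28 days into February 2086.
Total: 15 + 31 + 31 + 29 + 31 + 30 + 31 + 30 + 31 + 31 + 30 + 31 + 30 + 31 + 31 + 28 + 31 + 30 + 31 + 30 + 31 + 31 + 30 + 31 + 30 + 31 + 31 + 28 = 836.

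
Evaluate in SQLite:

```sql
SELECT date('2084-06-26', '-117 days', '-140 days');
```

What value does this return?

Applying '-117 days' to 2084-06-26: counting 117 days back gives 2084-03-01.
Applying '-140 days' to 2084-03-01: counting 140 days back gives 2083-10-13.

2083-10-13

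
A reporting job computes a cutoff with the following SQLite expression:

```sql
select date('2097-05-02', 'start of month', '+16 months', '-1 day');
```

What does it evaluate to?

`start of month` rewinds 2097-05-02 to 2097-05-01.
Adding +16 months to 2097-05-01 gives 2098-09-01.
Going back 1 day from 2098-09-01 reaches 2098-08-31 (last day of August, 31 days).

2098-08-31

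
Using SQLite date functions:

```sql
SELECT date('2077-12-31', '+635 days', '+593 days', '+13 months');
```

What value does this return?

2082-06-12

Applying '+635 days' to 2077-12-31: counting 635 days forward gives 2079-09-27.
Applying '+593 days' to 2079-09-27: counting 593 days forward gives 2081-05-12.
Adding +13 months to 2081-05-12 gives 2082-06-12.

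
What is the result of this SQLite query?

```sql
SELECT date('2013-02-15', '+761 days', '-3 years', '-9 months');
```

2011-06-18

Applying '+761 days' to 2013-02-15: counting 761 days forward gives 2015-03-18.
Adding -3 years to 2015-03-18 gives 2012-03-18.
Adding -9 months to 2012-03-18 gives 2011-06-18.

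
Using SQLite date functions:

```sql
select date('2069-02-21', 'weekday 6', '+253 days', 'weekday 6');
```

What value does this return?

2069-11-09

`weekday 6` advances to the next Saturday; 2069-02-21 is a Thursday, so it moves forward to 2069-02-23.
Applying '+253 days' to 2069-02-23: counting 253 days forward gives 2069-11-03.
`weekday 6` advances to the next Saturday; 2069-11-03 is a Sunday, so it moves forward to 2069-11-09.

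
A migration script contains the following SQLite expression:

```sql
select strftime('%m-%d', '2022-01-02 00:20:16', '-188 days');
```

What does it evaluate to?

First apply '-188 days': 2022-01-02 00:20:16 → 2021-06-28 00:20:16.
`%m-%d` extracts the month-day: 06-28.

06-28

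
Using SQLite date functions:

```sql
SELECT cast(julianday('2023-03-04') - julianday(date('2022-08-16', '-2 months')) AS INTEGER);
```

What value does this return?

Adding -2 months to 2022-08-16 gives 2022-06-16.
14 days remain in June 2022 after the 16th (30 − 16).
Full months from July 2022 through February 2023 contribute their day counts.
Then 4 days into March 2023.
Total: 14 + 31 + 31 + 30 + 31 + 30 + 31 + 31 + 28 + 4 = 261.

261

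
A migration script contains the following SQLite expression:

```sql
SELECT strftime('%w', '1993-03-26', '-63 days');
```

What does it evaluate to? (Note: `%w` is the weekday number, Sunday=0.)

First apply '-63 days': 1993-03-26 → 1993-01-22.
1993-01-22 is a Friday; with Sunday=0 that is 5.

5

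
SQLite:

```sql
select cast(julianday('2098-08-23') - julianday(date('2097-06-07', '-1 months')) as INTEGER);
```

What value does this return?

Adding -1 month to 2097-06-07 gives 2097-05-07.
24 days remain in May 2097 after the 7th (31 − 7).
Full months from June 2097 through July 2098 contribute their day counts.
Then 23 days into August 2098.
Total: 24 + 30 + 31 + 31 + 30 + 31 + 30 + 31 + 31 + 28 + 31 + 30 + 31 + 30 + 31 + 23 = 473.

473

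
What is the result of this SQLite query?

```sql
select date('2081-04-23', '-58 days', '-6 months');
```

Applying '-58 days' to 2081-04-23: counting 58 days back gives 2081-02-24.
Adding -6 months to 2081-02-24 gives 2080-08-24.

2080-08-24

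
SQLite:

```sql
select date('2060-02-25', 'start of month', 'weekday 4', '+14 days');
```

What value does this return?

`start of month` rewinds 2060-02-25 to 2060-02-01.
`weekday 4` advances to the next Thursday; 2060-02-01 is a Sunday, so it moves forward to 2060-02-05.
Advancing 14 more days within February lands on 2060-02-19.

2060-02-19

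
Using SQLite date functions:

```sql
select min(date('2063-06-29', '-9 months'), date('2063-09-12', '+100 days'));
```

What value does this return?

date('2063-06-29', '-9 months') → 2062-09-29.
date('2063-09-12', '+100 days') → 2063-12-21.
Earlier of the two is 2062-09-29.

2062-09-29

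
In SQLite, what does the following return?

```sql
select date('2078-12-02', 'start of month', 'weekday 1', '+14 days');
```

`start of month` rewinds 2078-12-02 to 2078-12-01.
`weekday 1` advances to the next Monday; 2078-12-01 is a Thursday, so it moves forward to 2078-12-05.
Advancing 14 more days within December lands on 2078-12-19.

2078-12-19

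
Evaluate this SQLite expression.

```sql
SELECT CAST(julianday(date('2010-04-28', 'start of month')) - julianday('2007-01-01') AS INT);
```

`start of month` rewinds 2010-04-28 to 2010-04-01.
30 days remain in January 2007 after the 1st (31 − 1).
Full months from February 2007 through March 2010 contribute their day counts.
Then 1 day into April 2010.
Total: 30 + 28 + 31 + 30 + 31 + 30 + 31 + 31 + 30 + 31 + 30 + 31 + 31 + 29 + 31 + 30 + 31 + 30 + 31 + 31 + 30 + 31 + 30 + 31 + 31 + 28 + 31 + 30 + 31 + 30 + 31 + 31 + 30 + 31 + 30 + 31 + 31 + 28 + 31 + 1 = 1186.

1186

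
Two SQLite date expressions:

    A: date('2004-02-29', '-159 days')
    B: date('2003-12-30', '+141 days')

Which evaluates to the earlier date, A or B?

A

A = 2003-09-23.
B = 2004-05-19.
A is earlier.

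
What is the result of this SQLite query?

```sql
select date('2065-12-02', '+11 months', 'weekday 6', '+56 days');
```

Adding +11 months to 2065-12-02 gives 2066-11-02.
`weekday 6` advances to the next Saturday; 2066-11-02 is a Tuesday, so it moves forward to 2066-11-06.
Applying '+56 days' to 2066-11-06: counting 56 days forward gives 2067-01-01.

2067-01-01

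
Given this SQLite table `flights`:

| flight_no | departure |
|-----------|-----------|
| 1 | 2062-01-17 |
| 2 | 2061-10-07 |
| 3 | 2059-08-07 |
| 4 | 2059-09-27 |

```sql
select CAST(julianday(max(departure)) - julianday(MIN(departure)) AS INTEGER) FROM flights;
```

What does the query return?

MIN = 2059-08-07, MAX = 2062-01-17.
24 days remain in August 2059 after the 7th (31 − 7).
Full months from September 2059 through December 2061 contribute their day counts.
Then 17 days into January 2062.
Total: 24 + 30 + 31 + 30 + 31 + 31 + 29 + 31 + 30 + 31 + 30 + 31 + 31 + 30 + 31 + 30 + 31 + 31 + 28 + 31 + 30 + 31 + 30 + 31 + 31 + 30 + 31 + 30 + 31 + 17 = 894.

894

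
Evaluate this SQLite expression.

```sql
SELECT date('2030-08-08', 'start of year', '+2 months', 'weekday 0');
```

`start of year` rewinds 2030-08-08 to 2030-01-01.
Adding +2 months to 2030-01-01 gives 2030-03-01.
`weekday 0` advances to the next Sunday; 2030-03-01 is a Friday, so it moves forward to 2030-03-03.

2030-03-03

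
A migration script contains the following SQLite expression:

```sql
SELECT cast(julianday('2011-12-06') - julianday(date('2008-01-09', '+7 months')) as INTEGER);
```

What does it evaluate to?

Adding +7 months to 2008-01-09 gives 2008-08-09.
22 days remain in August 2008 after the 9th (31 − 9).
Full months from September 2008 through November 2011 contribute their day counts.
Then 6 days into December 2011.
Total: 22 + 30 + 31 + 30 + 31 + 31 + 28 + 31 + 30 + 31 + 30 + 31 + 31 + 30 + 31 + 30 + 31 + 31 + 28 + 31 + 30 + 31 + 30 + 31 + 31 + 30 + 31 + 30 + 31 + 31 + 28 + 31 + 30 + 31 + 30 + 31 + 31 + 30 + 31 + 30 + 6 = 1214.

1214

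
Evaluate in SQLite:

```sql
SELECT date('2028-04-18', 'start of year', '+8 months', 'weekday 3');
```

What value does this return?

`start of year` rewinds 2028-04-18 to 2028-01-01.
Adding +8 months to 2028-01-01 gives 2028-09-01.
`weekday 3` advances to the next Wednesday; 2028-09-01 is a Friday, so it moves forward to 2028-09-06.

2028-09-06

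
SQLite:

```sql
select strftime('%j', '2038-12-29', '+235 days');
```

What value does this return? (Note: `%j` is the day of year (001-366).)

First apply '+235 days': 2038-12-29 → 2039-08-21.
Day-of-year for 2039-08-21: days since 2039-01-01 inclusive = 233, zero-padded to 233.

233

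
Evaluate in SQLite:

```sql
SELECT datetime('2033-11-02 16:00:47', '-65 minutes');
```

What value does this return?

65 minutes = 1h 5m; -65 minutes from 2033-11-02 16:00:47 is 2033-11-02 14:55:47.

2033-11-02 14:55:47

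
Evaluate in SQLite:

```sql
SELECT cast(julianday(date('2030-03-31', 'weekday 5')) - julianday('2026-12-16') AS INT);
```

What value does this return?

1206

`weekday 5` advances to the next Friday; 2030-03-31 is a Sunday, so it moves forward to 2030-04-05.
15 days remain in December 2026 after the 16th (31 − 16).
Full months from January 2027 through March 2030 contribute their day counts.
Then 5 days into April 2030.
Total: 15 + 31 + 28 + 31 + 30 + 31 + 30 + 31 + 31 + 30 + 31 + 30 + 31 + 31 + 29 + 31 + 30 + 31 + 30 + 31 + 31 + 30 + 31 + 30 + 31 + 31 + 28 + 31 + 30 + 31 + 30 + 31 + 31 + 30 + 31 + 30 + 31 + 31 + 28 + 31 + 5 = 1206.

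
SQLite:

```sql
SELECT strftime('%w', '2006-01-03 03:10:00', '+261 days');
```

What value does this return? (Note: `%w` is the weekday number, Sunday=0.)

4

First apply '+261 days': 2006-01-03 03:10:00 → 2006-09-21 03:10:00.
2006-09-21 is a Thursday; with Sunday=0 that is 4.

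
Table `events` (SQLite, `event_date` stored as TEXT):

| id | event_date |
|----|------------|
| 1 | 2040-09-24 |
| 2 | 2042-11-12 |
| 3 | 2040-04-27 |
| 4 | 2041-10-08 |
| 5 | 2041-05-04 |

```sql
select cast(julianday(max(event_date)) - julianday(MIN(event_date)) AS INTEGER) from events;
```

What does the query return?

MIN = 2040-04-27, MAX = 2042-11-12.
3 days remain in April 2040 after the 27th (30 − 27).
Full months from May 2040 through October 2042 contribute their day counts.
Then 12 days into November 2042.
Total: 3 + 31 + 30 + 31 + 31 + 30 + 31 + 30 + 31 + 31 + 28 + 31 + 30 + 31 + 30 + 31 + 31 + 30 + 31 + 30 + 31 + 31 + 28 + 31 + 30 + 31 + 30 + 31 + 31 + 30 + 31 + 12 = 929.

929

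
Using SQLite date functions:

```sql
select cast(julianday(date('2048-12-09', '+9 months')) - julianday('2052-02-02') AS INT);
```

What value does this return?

Adding +9 months to 2048-12-09 gives 2049-09-09.
21 days remain in September 2049 after the 9th (30 − 9).
Full months from October 2049 through January 2052 contribute their day counts.
Then 2 days into February 2052.
Total: 21 + 31 + 30 + 31 + 31 + 28 + 31 + 30 + 31 + 30 + 31 + 31 + 30 + 31 + 30 + 31 + 31 + 28 + 31 + 30 + 31 + 30 + 31 + 31 + 30 + 31 + 30 + 31 + 31 + 2 = 876.
The subtraction is earlier − later, so the result is −876 → -876.

-876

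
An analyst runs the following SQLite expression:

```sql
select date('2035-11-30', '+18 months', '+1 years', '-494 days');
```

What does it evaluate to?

2037-01-21

Adding +18 months to 2035-11-30 gives 2037-05-30.
Adding +1 year to 2037-05-30 gives 2038-05-30.
Applying '-494 days' to 2038-05-30: counting 494 days back gives 2037-01-21.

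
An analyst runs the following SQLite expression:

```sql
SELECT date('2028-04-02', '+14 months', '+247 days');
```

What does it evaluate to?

2030-02-04

Adding +14 months to 2028-04-02 gives 2029-06-02.
Applying '+247 days' to 2029-06-02: counting 247 days forward gives 2030-02-04.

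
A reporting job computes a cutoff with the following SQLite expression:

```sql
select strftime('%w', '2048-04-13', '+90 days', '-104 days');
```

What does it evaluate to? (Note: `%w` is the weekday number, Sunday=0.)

1

First apply '+90 days', '-104 days': 2048-04-13 → 2048-03-30.
2048-03-30 is a Monday; with Sunday=0 that is 1.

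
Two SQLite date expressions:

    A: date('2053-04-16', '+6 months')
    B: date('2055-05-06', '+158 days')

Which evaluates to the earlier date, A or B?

A = 2053-10-16.
B = 2055-10-11.
A is earlier.

A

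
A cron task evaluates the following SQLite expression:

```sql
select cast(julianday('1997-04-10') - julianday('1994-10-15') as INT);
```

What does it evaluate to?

908

16 days remain in October 1994 after the 15th (31 − 15).
Full months from November 1994 through March 1997 contribute their day counts.
Then 10 days into April 1997.
Total: 16 + 30 + 31 + 31 + 28 + 31 + 30 + 31 + 30 + 31 + 31 + 30 + 31 + 30 + 31 + 31 + 29 + 31 + 30 + 31 + 30 + 31 + 31 + 30 + 31 + 30 + 31 + 31 + 28 + 31 + 10 = 908.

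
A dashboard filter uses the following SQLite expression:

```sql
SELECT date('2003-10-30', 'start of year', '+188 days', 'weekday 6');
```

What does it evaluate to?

`start of year` rewinds 2003-10-30 to 2003-01-01.
Applying '+188 days' to 2003-01-01: counting 188 days forward gives 2003-07-08.
`weekday 6` advances to the next Saturday; 2003-07-08 is a Tuesday, so it moves forward to 2003-07-12.

2003-07-12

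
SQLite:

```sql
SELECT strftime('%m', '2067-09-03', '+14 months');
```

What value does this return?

First apply '+14 months': 2067-09-03 → 2068-11-03.
`%m` extracts the 2-digit month (01-12): 11.

11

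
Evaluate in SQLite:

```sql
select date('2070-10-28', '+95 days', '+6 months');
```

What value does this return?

2071-07-31

Applying '+95 days' to 2070-10-28: counting 95 days forward gives 2071-01-31.
Adding +6 months to 2071-01-31 gives 2071-07-31.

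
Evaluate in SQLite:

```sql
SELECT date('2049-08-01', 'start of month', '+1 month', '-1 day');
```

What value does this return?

`start of month` rewinds 2049-08-01 to 2049-08-01.
Adding +1 month to 2049-08-01 gives 2049-09-01.
Going back 1 day from 2049-09-01 reaches 2049-08-31 (last day of August, 31 days).

2049-08-31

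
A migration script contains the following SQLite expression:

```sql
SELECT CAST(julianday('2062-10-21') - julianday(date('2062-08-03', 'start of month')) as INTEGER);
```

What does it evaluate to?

81

`start of month` rewinds 2062-08-03 to 2062-08-01.
30 days remain in August 2062 after the 1st (31 − 1).
September 2062: 30 days.
Then 21 days into October 2062.
Total: 30 + 30 + 21 = 81.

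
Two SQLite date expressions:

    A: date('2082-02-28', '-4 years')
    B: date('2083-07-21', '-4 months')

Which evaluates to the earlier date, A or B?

A

A = 2078-02-28.
B = 2083-03-21.
A is earlier.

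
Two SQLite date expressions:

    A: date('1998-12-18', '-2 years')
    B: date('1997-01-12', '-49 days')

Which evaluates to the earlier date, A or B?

A = 1996-12-18.
B = 1996-11-24.
B is earlier.

B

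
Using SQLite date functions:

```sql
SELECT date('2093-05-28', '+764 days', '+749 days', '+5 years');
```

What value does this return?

Applying '+764 days' to 2093-05-28: counting 764 days forward gives 2095-07-01.
Applying '+749 days' to 2095-07-01: counting 749 days forward gives 2097-07-19.
Adding +5 years to 2097-07-19 gives 2102-07-19.

2102-07-19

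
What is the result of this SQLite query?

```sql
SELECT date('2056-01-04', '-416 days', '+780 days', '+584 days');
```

2058-08-09

Applying '-416 days' to 2056-01-04: counting 416 days back gives 2054-11-14.
Applying '+780 days' to 2054-11-14: counting 780 days forward gives 2057-01-02.
Applying '+584 days' to 2057-01-02: counting 584 days forward gives 2058-08-09.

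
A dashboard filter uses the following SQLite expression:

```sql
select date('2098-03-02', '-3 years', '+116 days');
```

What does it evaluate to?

Adding -3 years to 2098-03-02 gives 2095-03-02.
Applying '+116 days' to 2095-03-02: counting 116 days forward gives 2095-06-26.

2095-06-26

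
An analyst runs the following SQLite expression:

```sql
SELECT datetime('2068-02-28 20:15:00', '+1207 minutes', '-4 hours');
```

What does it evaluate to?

2068-02-29 12:22:00

1207 minutes = 20h 7m; +1207 minutes from 2068-02-28 20:15:00 is 2068-02-29 16:22:00 (crosses midnight).
-4 hours from 2068-02-29 16:22:00 is 2068-02-29 12:22:00.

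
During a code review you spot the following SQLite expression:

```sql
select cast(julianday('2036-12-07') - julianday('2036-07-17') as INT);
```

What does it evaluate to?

143

14 days remain in July 2036 after the 17th (31 − 17).
August 2036: 31 days.
September 2036: 30 days.
October 2036: 31 days.
November 2036: 30 days.
Then 7 days into December 2036.
Total: 14 + 31 + 30 + 31 + 30 + 7 = 143.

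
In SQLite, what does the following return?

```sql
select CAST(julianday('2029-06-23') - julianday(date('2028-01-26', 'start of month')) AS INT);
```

`start of month` rewinds 2028-01-26 to 2028-01-01.
30 days remain in January 2028 after the 1st (31 − 1).
Full months from February 2028 through May 2029 contribute their day counts.
Then 23 days into June 2029.
Total: 30 + 29 + 31 + 30 + 31 + 30 + 31 + 31 + 30 + 31 + 30 + 31 + 31 + 28 + 31 + 30 + 31 + 23 = 539.

539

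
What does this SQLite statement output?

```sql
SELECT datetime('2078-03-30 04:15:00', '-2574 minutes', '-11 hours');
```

2078-03-27 22:21:00

2574 minutes = 42h 54m; -2574 minutes from 2078-03-30 04:15:00 is 2078-03-28 09:21:00 (crosses midnight).
-11 hours from 2078-03-28 09:21:00 is 2078-03-27 22:21:00 (crosses midnight).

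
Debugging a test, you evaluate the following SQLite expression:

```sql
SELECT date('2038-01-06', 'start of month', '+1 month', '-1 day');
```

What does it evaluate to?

`start of month` rewinds 2038-01-06 to 2038-01-01.
Adding +1 month to 2038-01-01 gives 2038-02-01.
Going back 1 day from 2038-02-01 reaches 2038-01-31 (last day of January, 31 days).

2038-01-31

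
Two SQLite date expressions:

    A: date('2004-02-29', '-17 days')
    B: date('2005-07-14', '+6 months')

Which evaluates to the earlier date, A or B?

A

A = 2004-02-12.
B = 2006-01-14.
A is earlier.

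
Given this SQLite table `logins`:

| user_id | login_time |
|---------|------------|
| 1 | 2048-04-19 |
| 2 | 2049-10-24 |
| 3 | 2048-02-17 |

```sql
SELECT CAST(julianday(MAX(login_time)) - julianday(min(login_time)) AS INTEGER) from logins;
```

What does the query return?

615

MIN = 2048-02-17, MAX = 2049-10-24.
12 days remain in February 2048 after the 17th (29 − 17).
Full months from March 2048 through September 2049 contribute their day counts.
Then 24 days into October 2049.
Total: 12 + 31 + 30 + 31 + 30 + 31 + 31 + 30 + 31 + 30 + 31 + 31 + 28 + 31 + 30 + 31 + 30 + 31 + 31 + 30 + 24 = 615.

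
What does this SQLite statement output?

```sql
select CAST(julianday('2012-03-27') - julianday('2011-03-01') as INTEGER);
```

392

30 days remain in March 2011 after the 1st (31 − 1).
Full months from April 2011 through February 2012 contribute their day counts.
Then 27 days into March 2012.
Total: 30 + 30 + 31 + 30 + 31 + 31 + 30 + 31 + 30 + 31 + 31 + 29 + 27 = 392.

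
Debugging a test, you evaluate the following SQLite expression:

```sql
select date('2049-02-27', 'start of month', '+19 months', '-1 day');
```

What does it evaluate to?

2050-08-31

`start of month` rewinds 2049-02-27 to 2049-02-01.
Adding +19 months to 2049-02-01 gives 2050-09-01.
Going back 1 day from 2050-09-01 reaches 2050-08-31 (last day of August, 31 days).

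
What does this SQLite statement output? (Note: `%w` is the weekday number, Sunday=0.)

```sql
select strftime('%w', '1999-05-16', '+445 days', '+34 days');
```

First apply '+445 days', '+34 days': 1999-05-16 → 2000-09-06.
2000-09-06 is a Wednesday; with Sunday=0 that is 3.

3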